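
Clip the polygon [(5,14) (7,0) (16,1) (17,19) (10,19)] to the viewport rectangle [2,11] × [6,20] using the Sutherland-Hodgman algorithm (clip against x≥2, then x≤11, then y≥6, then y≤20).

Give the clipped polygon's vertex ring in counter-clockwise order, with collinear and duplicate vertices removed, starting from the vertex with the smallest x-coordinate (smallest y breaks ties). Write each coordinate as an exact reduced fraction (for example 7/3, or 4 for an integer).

1. After x ≥ 2: [(5,14) (7,0) (16,1) (17,19) (10,19)]
2. After x ≤ 11: [(5,14) (7,0) (11,4/9) (11,19) (10,19)]
3. After y ≥ 6: [(5,14) (43/7,6) (11,6) (11,19) (10,19)]
4. After y ≤ 20: [(5,14) (43/7,6) (11,6) (11,19) (10,19)]
5. Canonical ring: [(5,14) (43/7,6) (11,6) (11,19) (10,19)]

Clipped polygon: [(5,14) (43/7,6) (11,6) (11,19) (10,19)]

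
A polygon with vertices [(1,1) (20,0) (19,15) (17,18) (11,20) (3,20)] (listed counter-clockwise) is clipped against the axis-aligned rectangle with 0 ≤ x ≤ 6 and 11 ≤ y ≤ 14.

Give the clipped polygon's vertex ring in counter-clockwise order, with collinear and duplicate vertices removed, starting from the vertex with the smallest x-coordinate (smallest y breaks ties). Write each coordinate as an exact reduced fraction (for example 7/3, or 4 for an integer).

1. After x ≥ 0: [(1,1) (20,0) (19,15) (17,18) (11,20) (3,20)]
2. After x ≤ 6: [(1,1) (6,14/19) (6,20) (3,20)]
3. After y ≥ 11: [(39/19,11) (6,11) (6,20) (3,20)]
4. After y ≤ 14: [(45/19,14) (39/19,11) (6,11) (6,14)]
5. Canonical ring: [(39/19,11) (6,11) (6,14) (45/19,14)]

Clipped polygon: [(39/19,11) (6,11) (6,14) (45/19,14)]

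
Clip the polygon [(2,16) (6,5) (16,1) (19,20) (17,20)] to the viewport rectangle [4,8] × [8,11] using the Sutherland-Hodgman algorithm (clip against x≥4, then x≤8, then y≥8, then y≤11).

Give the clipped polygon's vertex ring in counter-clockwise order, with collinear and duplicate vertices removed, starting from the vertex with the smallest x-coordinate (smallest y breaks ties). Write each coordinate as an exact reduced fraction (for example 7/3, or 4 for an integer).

1. After x ≥ 4: [(4,248/15) (4,21/2) (6,5) (16,1) (19,20) (17,20)]
2. After x ≤ 8: [(8,88/5) (4,248/15) (4,21/2) (6,5) (8,21/5)]
3. After y ≥ 8: [(8,8) (8,88/5) (4,248/15) (4,21/2) (54/11,8)]
4. After y ≤ 11: [(8,8) (8,11) (4,11) (4,21/2) (54/11,8)]
5. Canonical ring: [(4,21/2) (54/11,8) (8,8) (8,11) (4,11)]

Clipped polygon: [(4,21/2) (54/11,8) (8,8) (8,11) (4,11)]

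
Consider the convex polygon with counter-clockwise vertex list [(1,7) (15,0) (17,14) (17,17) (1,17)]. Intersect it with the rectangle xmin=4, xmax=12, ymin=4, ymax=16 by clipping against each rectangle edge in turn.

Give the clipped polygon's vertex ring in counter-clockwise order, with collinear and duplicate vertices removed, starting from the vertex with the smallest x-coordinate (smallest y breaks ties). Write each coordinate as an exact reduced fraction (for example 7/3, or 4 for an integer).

Clipped polygon: [(4,11/2) (7,4) (12,4) (12,16) (4,16)]

1. After x ≥ 4: [(4,11/2) (15,0) (17,14) (17,17) (4,17)]
2. After x ≤ 12: [(4,11/2) (12,3/2) (12,17) (4,17)]
3. After y ≥ 4: [(4,11/2) (7,4) (12,4) (12,17) (4,17)]
4. After y ≤ 16: [(4,16) (4,11/2) (7,4) (12,4) (12,16)]
5. Canonical ring: [(4,11/2) (7,4) (12,4) (12,16) (4,16)]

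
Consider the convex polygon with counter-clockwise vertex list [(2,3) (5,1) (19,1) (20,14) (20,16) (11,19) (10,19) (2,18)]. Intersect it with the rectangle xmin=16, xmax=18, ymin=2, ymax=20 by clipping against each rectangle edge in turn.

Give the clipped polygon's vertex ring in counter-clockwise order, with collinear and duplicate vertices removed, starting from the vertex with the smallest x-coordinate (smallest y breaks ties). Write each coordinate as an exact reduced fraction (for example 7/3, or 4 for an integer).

1. After x ≥ 16: [(16,1) (19,1) (20,14) (20,16) (16,52/3)]
2. After x ≤ 18: [(16,1) (18,1) (18,50/3) (16,52/3)]
3. After y ≥ 2: [(16,2) (18,2) (18,50/3) (16,52/3)]
4. After y ≤ 20: [(16,2) (18,2) (18,50/3) (16,52/3)]
5. Canonical ring: [(16,2) (18,2) (18,50/3) (16,52/3)]

Clipped polygon: [(16,2) (18,2) (18,50/3) (16,52/3)]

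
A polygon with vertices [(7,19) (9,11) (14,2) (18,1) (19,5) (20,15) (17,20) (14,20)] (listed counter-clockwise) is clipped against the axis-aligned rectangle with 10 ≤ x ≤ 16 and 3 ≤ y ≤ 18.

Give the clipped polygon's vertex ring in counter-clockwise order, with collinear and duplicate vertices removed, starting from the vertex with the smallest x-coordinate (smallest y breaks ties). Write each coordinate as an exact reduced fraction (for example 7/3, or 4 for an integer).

1. After x ≥ 10: [(10,136/7) (10,46/5) (14,2) (18,1) (19,5) (20,15) (17,20) (14,20)]
2. After x ≤ 16: [(10,136/7) (10,46/5) (14,2) (16,3/2) (16,20) (14,20)]
3. After y ≥ 3: [(10,136/7) (10,46/5) (121/9,3) (16,3) (16,20) (14,20)]
4. After y ≤ 18: [(10,18) (10,46/5) (121/9,3) (16,3) (16,18)]
5. Canonical ring: [(10,46/5) (121/9,3) (16,3) (16,18) (10,18)]

Clipped polygon: [(10,46/5) (121/9,3) (16,3) (16,18) (10,18)]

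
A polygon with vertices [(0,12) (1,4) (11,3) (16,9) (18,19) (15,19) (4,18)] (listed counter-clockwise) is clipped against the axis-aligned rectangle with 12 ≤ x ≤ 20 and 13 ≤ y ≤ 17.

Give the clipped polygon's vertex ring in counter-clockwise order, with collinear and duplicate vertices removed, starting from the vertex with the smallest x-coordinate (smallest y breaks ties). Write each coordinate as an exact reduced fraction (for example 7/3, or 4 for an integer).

Clipped polygon: [(12,13) (84/5,13) (88/5,17) (12,17)]

1. After x ≥ 12: [(12,21/5) (16,9) (18,19) (15,19) (12,206/11)]
2. After x ≤ 20: [(12,21/5) (16,9) (18,19) (15,19) (12,206/11)]
3. After y ≥ 13: [(12,13) (84/5,13) (18,19) (15,19) (12,206/11)]
4. After y ≤ 17: [(12,17) (12,13) (84/5,13) (88/5,17)]
5. Canonical ring: [(12,13) (84/5,13) (88/5,17) (12,17)]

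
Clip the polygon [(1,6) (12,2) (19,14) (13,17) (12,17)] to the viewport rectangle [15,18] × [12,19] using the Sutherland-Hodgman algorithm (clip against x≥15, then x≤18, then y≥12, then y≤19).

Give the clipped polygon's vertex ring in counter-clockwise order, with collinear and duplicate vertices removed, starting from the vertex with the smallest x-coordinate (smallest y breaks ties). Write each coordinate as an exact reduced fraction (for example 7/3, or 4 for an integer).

1. After x ≥ 15: [(15,50/7) (19,14) (15,16)]
2. After x ≤ 18: [(15,50/7) (18,86/7) (18,29/2) (15,16)]
3. After y ≥ 12: [(15,12) (107/6,12) (18,86/7) (18,29/2) (15,16)]
4. After y ≤ 19: [(15,12) (107/6,12) (18,86/7) (18,29/2) (15,16)]
5. Canonical ring: [(15,12) (107/6,12) (18,86/7) (18,29/2) (15,16)]

Clipped polygon: [(15,12) (107/6,12) (18,86/7) (18,29/2) (15,16)]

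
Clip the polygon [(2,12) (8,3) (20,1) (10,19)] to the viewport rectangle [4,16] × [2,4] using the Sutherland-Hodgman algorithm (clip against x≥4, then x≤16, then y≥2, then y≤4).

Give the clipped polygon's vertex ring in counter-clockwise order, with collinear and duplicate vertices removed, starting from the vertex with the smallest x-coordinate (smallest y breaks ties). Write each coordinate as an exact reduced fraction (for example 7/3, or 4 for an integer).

1. After x ≥ 4: [(4,55/4) (4,9) (8,3) (20,1) (10,19)]
2. After x ≤ 16: [(4,55/4) (4,9) (8,3) (16,5/3) (16,41/5) (10,19)]
3. After y ≥ 2: [(4,55/4) (4,9) (8,3) (14,2) (16,2) (16,41/5) (10,19)]
4. After y ≤ 4: [(22/3,4) (8,3) (14,2) (16,2) (16,4)]
5. Canonical ring: [(22/3,4) (8,3) (14,2) (16,2) (16,4)]

Clipped polygon: [(22/3,4) (8,3) (14,2) (16,2) (16,4)]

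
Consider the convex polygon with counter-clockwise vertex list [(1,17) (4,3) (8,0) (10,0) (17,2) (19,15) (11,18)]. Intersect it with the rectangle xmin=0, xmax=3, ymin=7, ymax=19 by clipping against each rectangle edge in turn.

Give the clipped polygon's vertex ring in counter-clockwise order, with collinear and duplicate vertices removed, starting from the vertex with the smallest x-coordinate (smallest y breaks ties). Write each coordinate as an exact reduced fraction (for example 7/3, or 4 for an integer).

Clipped polygon: [(1,17) (3,23/3) (3,86/5)]

1. After x ≥ 0: [(1,17) (4,3) (8,0) (10,0) (17,2) (19,15) (11,18)]
2. After x ≤ 3: [(3,86/5) (1,17) (3,23/3)]
3. After y ≥ 7: [(3,86/5) (1,17) (3,23/3)]
4. After y ≤ 19: [(3,86/5) (1,17) (3,23/3)]
5. Canonical ring: [(1,17) (3,23/3) (3,86/5)]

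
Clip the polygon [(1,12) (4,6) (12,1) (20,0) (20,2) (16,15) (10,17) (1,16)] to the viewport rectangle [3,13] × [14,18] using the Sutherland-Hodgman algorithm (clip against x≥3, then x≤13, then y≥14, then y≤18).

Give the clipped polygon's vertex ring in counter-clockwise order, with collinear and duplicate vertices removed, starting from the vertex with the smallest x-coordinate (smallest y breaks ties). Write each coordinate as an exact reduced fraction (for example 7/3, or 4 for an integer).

1. After x ≥ 3: [(3,8) (4,6) (12,1) (20,0) (20,2) (16,15) (10,17) (3,146/9)]
2. After x ≤ 13: [(3,8) (4,6) (12,1) (13,7/8) (13,16) (10,17) (3,146/9)]
3. After y ≥ 14: [(3,14) (13,14) (13,16) (10,17) (3,146/9)]
4. After y ≤ 18: [(3,14) (13,14) (13,16) (10,17) (3,146/9)]
5. Canonical ring: [(3,14) (13,14) (13,16) (10,17) (3,146/9)]

Clipped polygon: [(3,14) (13,14) (13,16) (10,17) (3,146/9)]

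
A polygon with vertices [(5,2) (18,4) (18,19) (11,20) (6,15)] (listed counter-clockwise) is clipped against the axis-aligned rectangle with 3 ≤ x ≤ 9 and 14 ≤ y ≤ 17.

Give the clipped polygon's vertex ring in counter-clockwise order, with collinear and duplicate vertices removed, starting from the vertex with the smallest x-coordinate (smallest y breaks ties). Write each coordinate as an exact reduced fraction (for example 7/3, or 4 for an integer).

1. After x ≥ 3: [(5,2) (18,4) (18,19) (11,20) (6,15)]
2. After x ≤ 9: [(5,2) (9,34/13) (9,18) (6,15)]
3. After y ≥ 14: [(77/13,14) (9,14) (9,18) (6,15)]
4. After y ≤ 17: [(77/13,14) (9,14) (9,17) (8,17) (6,15)]
5. Canonical ring: [(77/13,14) (9,14) (9,17) (8,17) (6,15)]

Clipped polygon: [(77/13,14) (9,14) (9,17) (8,17) (6,15)]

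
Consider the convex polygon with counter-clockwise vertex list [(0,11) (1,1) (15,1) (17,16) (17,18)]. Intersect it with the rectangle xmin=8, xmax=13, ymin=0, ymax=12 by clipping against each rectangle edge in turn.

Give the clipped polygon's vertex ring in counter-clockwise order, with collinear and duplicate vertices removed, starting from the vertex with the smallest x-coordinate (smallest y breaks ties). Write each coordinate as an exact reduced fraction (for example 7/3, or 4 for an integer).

1. After x ≥ 8: [(8,243/17) (8,1) (15,1) (17,16) (17,18)]
2. After x ≤ 13: [(13,278/17) (8,243/17) (8,1) (13,1)]
3. After y ≥ 0: [(13,278/17) (8,243/17) (8,1) (13,1)]
4. After y ≤ 12: [(13,12) (8,12) (8,1) (13,1)]
5. Canonical ring: [(8,1) (13,1) (13,12) (8,12)]

Clipped polygon: [(8,1) (13,1) (13,12) (8,12)]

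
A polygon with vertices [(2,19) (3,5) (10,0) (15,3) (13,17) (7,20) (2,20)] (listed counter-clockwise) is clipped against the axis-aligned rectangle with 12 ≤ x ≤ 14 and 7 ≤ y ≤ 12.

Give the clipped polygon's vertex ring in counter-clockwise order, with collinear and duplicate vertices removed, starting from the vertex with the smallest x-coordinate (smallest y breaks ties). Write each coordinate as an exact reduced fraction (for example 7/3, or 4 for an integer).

Clipped polygon: [(12,7) (14,7) (14,10) (96/7,12) (12,12)]

1. After x ≥ 12: [(12,6/5) (15,3) (13,17) (12,35/2)]
2. After x ≤ 14: [(12,6/5) (14,12/5) (14,10) (13,17) (12,35/2)]
3. After y ≥ 7: [(12,7) (14,7) (14,10) (13,17) (12,35/2)]
4. After y ≤ 12: [(12,12) (12,7) (14,7) (14,10) (96/7,12)]
5. Canonical ring: [(12,7) (14,7) (14,10) (96/7,12) (12,12)]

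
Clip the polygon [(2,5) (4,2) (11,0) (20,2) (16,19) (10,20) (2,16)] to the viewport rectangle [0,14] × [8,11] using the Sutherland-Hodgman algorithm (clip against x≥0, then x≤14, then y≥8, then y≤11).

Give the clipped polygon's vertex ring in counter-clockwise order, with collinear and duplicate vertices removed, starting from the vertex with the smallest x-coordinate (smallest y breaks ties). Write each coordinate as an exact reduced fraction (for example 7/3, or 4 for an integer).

Clipped polygon: [(2,8) (14,8) (14,11) (2,11)]

1. After x ≥ 0: [(2,5) (4,2) (11,0) (20,2) (16,19) (10,20) (2,16)]
2. After x ≤ 14: [(2,5) (4,2) (11,0) (14,2/3) (14,58/3) (10,20) (2,16)]
3. After y ≥ 8: [(2,8) (14,8) (14,58/3) (10,20) (2,16)]
4. After y ≤ 11: [(2,11) (2,8) (14,8) (14,11)]
5. Canonical ring: [(2,8) (14,8) (14,11) (2,11)]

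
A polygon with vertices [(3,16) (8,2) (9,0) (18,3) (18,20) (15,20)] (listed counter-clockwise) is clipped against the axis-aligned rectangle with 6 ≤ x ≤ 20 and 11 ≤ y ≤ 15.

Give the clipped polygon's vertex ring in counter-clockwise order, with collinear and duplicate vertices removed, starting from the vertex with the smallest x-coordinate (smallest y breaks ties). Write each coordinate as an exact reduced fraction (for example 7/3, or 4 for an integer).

Clipped polygon: [(6,11) (18,11) (18,15) (6,15)]

1. After x ≥ 6: [(6,17) (6,38/5) (8,2) (9,0) (18,3) (18,20) (15,20)]
2. After x ≤ 20: [(6,17) (6,38/5) (8,2) (9,0) (18,3) (18,20) (15,20)]
3. After y ≥ 11: [(6,17) (6,11) (18,11) (18,20) (15,20)]
4. After y ≤ 15: [(6,15) (6,11) (18,11) (18,15)]
5. Canonical ring: [(6,11) (18,11) (18,15) (6,15)]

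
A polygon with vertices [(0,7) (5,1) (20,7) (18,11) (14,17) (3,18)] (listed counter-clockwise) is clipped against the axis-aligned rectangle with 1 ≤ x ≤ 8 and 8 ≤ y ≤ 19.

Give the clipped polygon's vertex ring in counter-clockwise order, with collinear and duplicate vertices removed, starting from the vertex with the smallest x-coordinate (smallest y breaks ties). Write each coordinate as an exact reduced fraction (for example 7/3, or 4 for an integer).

Clipped polygon: [(1,8) (8,8) (8,193/11) (3,18) (1,32/3)]

1. After x ≥ 1: [(1,32/3) (1,29/5) (5,1) (20,7) (18,11) (14,17) (3,18)]
2. After x ≤ 8: [(1,32/3) (1,29/5) (5,1) (8,11/5) (8,193/11) (3,18)]
3. After y ≥ 8: [(1,32/3) (1,8) (8,8) (8,193/11) (3,18)]
4. After y ≤ 19: [(1,32/3) (1,8) (8,8) (8,193/11) (3,18)]
5. Canonical ring: [(1,8) (8,8) (8,193/11) (3,18) (1,32/3)]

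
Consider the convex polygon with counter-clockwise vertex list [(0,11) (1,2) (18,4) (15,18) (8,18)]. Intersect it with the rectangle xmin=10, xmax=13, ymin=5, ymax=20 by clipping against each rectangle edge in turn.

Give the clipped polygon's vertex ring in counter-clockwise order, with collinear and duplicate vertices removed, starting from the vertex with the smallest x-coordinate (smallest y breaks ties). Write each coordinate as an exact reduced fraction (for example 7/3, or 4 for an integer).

Clipped polygon: [(10,5) (13,5) (13,18) (10,18)]

1. After x ≥ 10: [(10,52/17) (18,4) (15,18) (10,18)]
2. After x ≤ 13: [(10,52/17) (13,58/17) (13,18) (10,18)]
3. After y ≥ 5: [(10,5) (13,5) (13,18) (10,18)]
4. After y ≤ 20: [(10,5) (13,5) (13,18) (10,18)]
5. Canonical ring: [(10,5) (13,5) (13,18) (10,18)]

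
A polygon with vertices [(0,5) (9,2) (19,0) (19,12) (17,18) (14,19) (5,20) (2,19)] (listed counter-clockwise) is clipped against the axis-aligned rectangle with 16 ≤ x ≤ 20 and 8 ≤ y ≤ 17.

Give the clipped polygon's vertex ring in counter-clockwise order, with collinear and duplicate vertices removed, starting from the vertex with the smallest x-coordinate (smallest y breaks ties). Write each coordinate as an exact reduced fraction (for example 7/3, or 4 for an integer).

1. After x ≥ 16: [(16,3/5) (19,0) (19,12) (17,18) (16,55/3)]
2. After x ≤ 20: [(16,3/5) (19,0) (19,12) (17,18) (16,55/3)]
3. After y ≥ 8: [(16,8) (19,8) (19,12) (17,18) (16,55/3)]
4. After y ≤ 17: [(16,17) (16,8) (19,8) (19,12) (52/3,17)]
5. Canonical ring: [(16,8) (19,8) (19,12) (52/3,17) (16,17)]

Clipped polygon: [(16,8) (19,8) (19,12) (52/3,17) (16,17)]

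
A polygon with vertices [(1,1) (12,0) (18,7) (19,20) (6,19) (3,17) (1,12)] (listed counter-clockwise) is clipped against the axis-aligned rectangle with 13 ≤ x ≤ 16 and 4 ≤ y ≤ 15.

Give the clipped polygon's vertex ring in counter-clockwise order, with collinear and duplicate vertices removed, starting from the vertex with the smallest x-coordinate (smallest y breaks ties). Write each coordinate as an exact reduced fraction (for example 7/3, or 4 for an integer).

1. After x ≥ 13: [(13,7/6) (18,7) (19,20) (13,254/13)]
2. After x ≤ 16: [(13,7/6) (16,14/3) (16,257/13) (13,254/13)]
3. After y ≥ 4: [(13,4) (108/7,4) (16,14/3) (16,257/13) (13,254/13)]
4. After y ≤ 15: [(13,15) (13,4) (108/7,4) (16,14/3) (16,15)]
5. Canonical ring: [(13,4) (108/7,4) (16,14/3) (16,15) (13,15)]

Clipped polygon: [(13,4) (108/7,4) (16,14/3) (16,15) (13,15)]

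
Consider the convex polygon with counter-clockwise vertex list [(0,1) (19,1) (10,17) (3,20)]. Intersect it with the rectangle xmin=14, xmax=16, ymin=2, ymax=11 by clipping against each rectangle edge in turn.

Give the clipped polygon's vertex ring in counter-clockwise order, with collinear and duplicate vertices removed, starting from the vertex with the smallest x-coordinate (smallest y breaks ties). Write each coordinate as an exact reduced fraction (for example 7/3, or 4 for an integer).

1. After x ≥ 14: [(14,1) (19,1) (14,89/9)]
2. After x ≤ 16: [(14,1) (16,1) (16,19/3) (14,89/9)]
3. After y ≥ 2: [(14,2) (16,2) (16,19/3) (14,89/9)]
4. After y ≤ 11: [(14,2) (16,2) (16,19/3) (14,89/9)]
5. Canonical ring: [(14,2) (16,2) (16,19/3) (14,89/9)]

Clipped polygon: [(14,2) (16,2) (16,19/3) (14,89/9)]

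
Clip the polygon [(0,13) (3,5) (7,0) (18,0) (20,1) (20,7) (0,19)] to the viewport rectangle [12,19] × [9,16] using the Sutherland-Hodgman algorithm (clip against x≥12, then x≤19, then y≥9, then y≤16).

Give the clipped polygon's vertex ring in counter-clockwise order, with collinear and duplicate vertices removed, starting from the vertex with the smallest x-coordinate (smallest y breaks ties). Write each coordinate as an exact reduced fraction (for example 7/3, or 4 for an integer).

Clipped polygon: [(12,9) (50/3,9) (12,59/5)]

1. After x ≥ 12: [(12,0) (18,0) (20,1) (20,7) (12,59/5)]
2. After x ≤ 19: [(12,0) (18,0) (19,1/2) (19,38/5) (12,59/5)]
3. After y ≥ 9: [(12,9) (50/3,9) (12,59/5)]
4. After y ≤ 16: [(12,9) (50/3,9) (12,59/5)]
5. Canonical ring: [(12,9) (50/3,9) (12,59/5)]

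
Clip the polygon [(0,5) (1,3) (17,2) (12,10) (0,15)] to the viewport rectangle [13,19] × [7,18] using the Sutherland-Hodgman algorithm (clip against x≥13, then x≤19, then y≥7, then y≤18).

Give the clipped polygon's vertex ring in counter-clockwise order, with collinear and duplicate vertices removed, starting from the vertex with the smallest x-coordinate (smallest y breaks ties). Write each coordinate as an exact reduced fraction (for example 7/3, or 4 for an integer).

1. After x ≥ 13: [(13,9/4) (17,2) (13,42/5)]
2. After x ≤ 19: [(13,9/4) (17,2) (13,42/5)]
3. After y ≥ 7: [(13,7) (111/8,7) (13,42/5)]
4. After y ≤ 18: [(13,7) (111/8,7) (13,42/5)]
5. Canonical ring: [(13,7) (111/8,7) (13,42/5)]

Clipped polygon: [(13,7) (111/8,7) (13,42/5)]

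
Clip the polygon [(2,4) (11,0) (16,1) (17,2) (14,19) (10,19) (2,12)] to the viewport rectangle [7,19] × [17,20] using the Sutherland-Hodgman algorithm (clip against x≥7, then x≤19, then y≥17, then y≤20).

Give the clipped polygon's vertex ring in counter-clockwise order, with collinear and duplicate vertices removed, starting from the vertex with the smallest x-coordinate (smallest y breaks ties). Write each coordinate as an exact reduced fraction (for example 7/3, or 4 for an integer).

Clipped polygon: [(54/7,17) (244/17,17) (14,19) (10,19)]

1. After x ≥ 7: [(7,16/9) (11,0) (16,1) (17,2) (14,19) (10,19) (7,131/8)]
2. After x ≤ 19: [(7,16/9) (11,0) (16,1) (17,2) (14,19) (10,19) (7,131/8)]
3. After y ≥ 17: [(244/17,17) (14,19) (10,19) (54/7,17)]
4. After y ≤ 20: [(244/17,17) (14,19) (10,19) (54/7,17)]
5. Canonical ring: [(54/7,17) (244/17,17) (14,19) (10,19)]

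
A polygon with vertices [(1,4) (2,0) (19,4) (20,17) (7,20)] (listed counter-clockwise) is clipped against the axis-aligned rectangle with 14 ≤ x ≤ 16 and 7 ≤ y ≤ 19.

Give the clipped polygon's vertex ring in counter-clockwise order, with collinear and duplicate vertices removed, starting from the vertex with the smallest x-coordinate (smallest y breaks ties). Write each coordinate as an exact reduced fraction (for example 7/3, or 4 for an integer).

Clipped polygon: [(14,7) (16,7) (16,233/13) (14,239/13)]

1. After x ≥ 14: [(14,48/17) (19,4) (20,17) (14,239/13)]
2. After x ≤ 16: [(14,48/17) (16,56/17) (16,233/13) (14,239/13)]
3. After y ≥ 7: [(14,7) (16,7) (16,233/13) (14,239/13)]
4. After y ≤ 19: [(14,7) (16,7) (16,233/13) (14,239/13)]
5. Canonical ring: [(14,7) (16,7) (16,233/13) (14,239/13)]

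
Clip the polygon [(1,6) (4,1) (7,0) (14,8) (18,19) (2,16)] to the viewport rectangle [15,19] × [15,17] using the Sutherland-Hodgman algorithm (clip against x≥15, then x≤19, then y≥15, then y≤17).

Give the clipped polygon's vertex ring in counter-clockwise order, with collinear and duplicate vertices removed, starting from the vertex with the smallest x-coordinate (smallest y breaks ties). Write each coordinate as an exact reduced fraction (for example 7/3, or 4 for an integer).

1. After x ≥ 15: [(15,43/4) (18,19) (15,295/16)]
2. After x ≤ 19: [(15,43/4) (18,19) (15,295/16)]
3. After y ≥ 15: [(15,15) (182/11,15) (18,19) (15,295/16)]
4. After y ≤ 17: [(15,17) (15,15) (182/11,15) (190/11,17)]
5. Canonical ring: [(15,15) (182/11,15) (190/11,17) (15,17)]

Clipped polygon: [(15,15) (182/11,15) (190/11,17) (15,17)]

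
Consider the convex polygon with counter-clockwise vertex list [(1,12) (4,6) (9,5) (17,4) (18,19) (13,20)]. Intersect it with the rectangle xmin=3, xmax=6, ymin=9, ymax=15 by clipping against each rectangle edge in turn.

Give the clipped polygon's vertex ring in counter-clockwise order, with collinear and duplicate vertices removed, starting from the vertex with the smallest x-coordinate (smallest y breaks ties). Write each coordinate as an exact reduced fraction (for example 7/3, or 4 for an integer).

Clipped polygon: [(3,9) (6,9) (6,15) (11/2,15) (3,40/3)]

1. After x ≥ 3: [(3,40/3) (3,8) (4,6) (9,5) (17,4) (18,19) (13,20)]
2. After x ≤ 6: [(6,46/3) (3,40/3) (3,8) (4,6) (6,28/5)]
3. After y ≥ 9: [(6,9) (6,46/3) (3,40/3) (3,9)]
4. After y ≤ 15: [(6,9) (6,15) (11/2,15) (3,40/3) (3,9)]
5. Canonical ring: [(3,9) (6,9) (6,15) (11/2,15) (3,40/3)]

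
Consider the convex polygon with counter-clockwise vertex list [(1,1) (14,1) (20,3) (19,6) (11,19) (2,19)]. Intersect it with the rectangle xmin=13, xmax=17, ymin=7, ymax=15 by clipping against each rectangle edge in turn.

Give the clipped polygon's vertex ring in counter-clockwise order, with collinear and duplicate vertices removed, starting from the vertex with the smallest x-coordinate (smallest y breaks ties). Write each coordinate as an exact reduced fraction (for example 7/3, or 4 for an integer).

Clipped polygon: [(13,7) (17,7) (17,37/4) (175/13,15) (13,15)]

1. After x ≥ 13: [(13,1) (14,1) (20,3) (19,6) (13,63/4)]
2. After x ≤ 17: [(13,1) (14,1) (17,2) (17,37/4) (13,63/4)]
3. After y ≥ 7: [(13,7) (17,7) (17,37/4) (13,63/4)]
4. After y ≤ 15: [(13,15) (13,7) (17,7) (17,37/4) (175/13,15)]
5. Canonical ring: [(13,7) (17,7) (17,37/4) (175/13,15) (13,15)]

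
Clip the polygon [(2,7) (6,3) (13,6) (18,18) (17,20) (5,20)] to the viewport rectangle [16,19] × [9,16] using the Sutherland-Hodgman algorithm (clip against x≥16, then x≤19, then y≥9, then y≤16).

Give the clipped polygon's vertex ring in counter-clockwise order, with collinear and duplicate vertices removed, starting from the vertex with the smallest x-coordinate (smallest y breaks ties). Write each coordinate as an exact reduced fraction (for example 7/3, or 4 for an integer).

Clipped polygon: [(16,66/5) (103/6,16) (16,16)]

1. After x ≥ 16: [(16,66/5) (18,18) (17,20) (16,20)]
2. After x ≤ 19: [(16,66/5) (18,18) (17,20) (16,20)]
3. After y ≥ 9: [(16,66/5) (18,18) (17,20) (16,20)]
4. After y ≤ 16: [(16,16) (16,66/5) (103/6,16)]
5. Canonical ring: [(16,66/5) (103/6,16) (16,16)]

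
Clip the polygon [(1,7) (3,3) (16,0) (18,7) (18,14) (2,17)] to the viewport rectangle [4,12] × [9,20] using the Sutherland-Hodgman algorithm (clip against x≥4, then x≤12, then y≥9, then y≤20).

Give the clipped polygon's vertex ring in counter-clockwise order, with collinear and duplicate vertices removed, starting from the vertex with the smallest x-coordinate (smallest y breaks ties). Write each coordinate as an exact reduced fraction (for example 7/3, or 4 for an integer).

1. After x ≥ 4: [(4,36/13) (16,0) (18,7) (18,14) (4,133/8)]
2. After x ≤ 12: [(4,36/13) (12,12/13) (12,121/8) (4,133/8)]
3. After y ≥ 9: [(4,9) (12,9) (12,121/8) (4,133/8)]
4. After y ≤ 20: [(4,9) (12,9) (12,121/8) (4,133/8)]
5. Canonical ring: [(4,9) (12,9) (12,121/8) (4,133/8)]

Clipped polygon: [(4,9) (12,9) (12,121/8) (4,133/8)]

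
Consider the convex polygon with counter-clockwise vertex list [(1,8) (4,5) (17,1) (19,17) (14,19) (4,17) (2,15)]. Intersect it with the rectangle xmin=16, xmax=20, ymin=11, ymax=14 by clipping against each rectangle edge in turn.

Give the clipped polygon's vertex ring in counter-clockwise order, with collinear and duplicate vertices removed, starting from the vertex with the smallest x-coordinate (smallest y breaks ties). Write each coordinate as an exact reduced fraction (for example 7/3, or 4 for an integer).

Clipped polygon: [(16,11) (73/4,11) (149/8,14) (16,14)]

1. After x ≥ 16: [(16,17/13) (17,1) (19,17) (16,91/5)]
2. After x ≤ 20: [(16,17/13) (17,1) (19,17) (16,91/5)]
3. After y ≥ 11: [(16,11) (73/4,11) (19,17) (16,91/5)]
4. After y ≤ 14: [(16,14) (16,11) (73/4,11) (149/8,14)]
5. Canonical ring: [(16,11) (73/4,11) (149/8,14) (16,14)]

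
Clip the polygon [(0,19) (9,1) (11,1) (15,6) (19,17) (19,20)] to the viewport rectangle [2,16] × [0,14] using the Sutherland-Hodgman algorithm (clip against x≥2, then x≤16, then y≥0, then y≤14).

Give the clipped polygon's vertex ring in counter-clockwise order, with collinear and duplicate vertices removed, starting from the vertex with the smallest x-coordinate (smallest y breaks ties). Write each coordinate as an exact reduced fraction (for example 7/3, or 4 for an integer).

1. After x ≥ 2: [(2,363/19) (2,15) (9,1) (11,1) (15,6) (19,17) (19,20)]
2. After x ≤ 16: [(16,377/19) (2,363/19) (2,15) (9,1) (11,1) (15,6) (16,35/4)]
3. After y ≥ 0: [(16,377/19) (2,363/19) (2,15) (9,1) (11,1) (15,6) (16,35/4)]
4. After y ≤ 14: [(16,14) (5/2,14) (9,1) (11,1) (15,6) (16,35/4)]
5. Canonical ring: [(5/2,14) (9,1) (11,1) (15,6) (16,35/4) (16,14)]

Clipped polygon: [(5/2,14) (9,1) (11,1) (15,6) (16,35/4) (16,14)]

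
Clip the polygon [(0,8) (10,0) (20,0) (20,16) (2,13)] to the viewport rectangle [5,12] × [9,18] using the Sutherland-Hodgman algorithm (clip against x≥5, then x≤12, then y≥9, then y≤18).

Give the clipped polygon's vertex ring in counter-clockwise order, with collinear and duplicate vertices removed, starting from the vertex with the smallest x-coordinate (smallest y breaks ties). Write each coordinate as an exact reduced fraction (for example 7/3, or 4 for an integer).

Clipped polygon: [(5,9) (12,9) (12,44/3) (5,27/2)]

1. After x ≥ 5: [(5,4) (10,0) (20,0) (20,16) (5,27/2)]
2. After x ≤ 12: [(5,4) (10,0) (12,0) (12,44/3) (5,27/2)]
3. After y ≥ 9: [(5,9) (12,9) (12,44/3) (5,27/2)]
4. After y ≤ 18: [(5,9) (12,9) (12,44/3) (5,27/2)]
5. Canonical ring: [(5,9) (12,9) (12,44/3) (5,27/2)]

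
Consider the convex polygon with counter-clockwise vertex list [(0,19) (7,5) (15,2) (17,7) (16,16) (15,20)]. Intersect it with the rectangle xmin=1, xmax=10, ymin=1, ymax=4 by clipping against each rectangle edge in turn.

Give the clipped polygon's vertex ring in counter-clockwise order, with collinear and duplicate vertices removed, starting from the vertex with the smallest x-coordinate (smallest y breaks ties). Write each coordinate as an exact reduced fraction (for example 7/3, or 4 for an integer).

1. After x ≥ 1: [(1,286/15) (1,17) (7,5) (15,2) (17,7) (16,16) (15,20)]
2. After x ≤ 10: [(10,59/3) (1,286/15) (1,17) (7,5) (10,31/8)]
3. After y ≥ 1: [(10,59/3) (1,286/15) (1,17) (7,5) (10,31/8)]
4. After y ≤ 4: [(10,4) (29/3,4) (10,31/8)]
5. Canonical ring: [(29/3,4) (10,31/8) (10,4)]

Clipped polygon: [(29/3,4) (10,31/8) (10,4)]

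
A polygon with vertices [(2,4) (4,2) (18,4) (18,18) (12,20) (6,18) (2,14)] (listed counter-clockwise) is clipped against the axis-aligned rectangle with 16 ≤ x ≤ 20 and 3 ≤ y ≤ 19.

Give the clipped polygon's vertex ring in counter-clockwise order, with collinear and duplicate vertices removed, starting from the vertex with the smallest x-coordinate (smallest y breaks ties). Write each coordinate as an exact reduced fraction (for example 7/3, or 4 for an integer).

Clipped polygon: [(16,26/7) (18,4) (18,18) (16,56/3)]

1. After x ≥ 16: [(16,26/7) (18,4) (18,18) (16,56/3)]
2. After x ≤ 20: [(16,26/7) (18,4) (18,18) (16,56/3)]
3. After y ≥ 3: [(16,26/7) (18,4) (18,18) (16,56/3)]
4. After y ≤ 19: [(16,26/7) (18,4) (18,18) (16,56/3)]
5. Canonical ring: [(16,26/7) (18,4) (18,18) (16,56/3)]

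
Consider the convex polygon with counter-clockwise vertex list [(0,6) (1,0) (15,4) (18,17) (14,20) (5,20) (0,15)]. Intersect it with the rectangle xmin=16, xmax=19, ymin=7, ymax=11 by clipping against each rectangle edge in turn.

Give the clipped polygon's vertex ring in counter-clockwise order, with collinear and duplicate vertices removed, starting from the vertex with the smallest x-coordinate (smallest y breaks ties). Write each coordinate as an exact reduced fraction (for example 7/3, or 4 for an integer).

Clipped polygon: [(16,25/3) (216/13,11) (16,11)]

1. After x ≥ 16: [(16,25/3) (18,17) (16,37/2)]
2. After x ≤ 19: [(16,25/3) (18,17) (16,37/2)]
3. After y ≥ 7: [(16,25/3) (18,17) (16,37/2)]
4. After y ≤ 11: [(16,11) (16,25/3) (216/13,11)]
5. Canonical ring: [(16,25/3) (216/13,11) (16,11)]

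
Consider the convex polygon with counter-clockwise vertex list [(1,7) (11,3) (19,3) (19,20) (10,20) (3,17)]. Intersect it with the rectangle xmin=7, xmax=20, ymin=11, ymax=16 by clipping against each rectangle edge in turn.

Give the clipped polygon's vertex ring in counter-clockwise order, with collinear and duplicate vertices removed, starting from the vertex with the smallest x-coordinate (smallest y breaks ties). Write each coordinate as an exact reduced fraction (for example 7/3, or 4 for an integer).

1. After x ≥ 7: [(7,23/5) (11,3) (19,3) (19,20) (10,20) (7,131/7)]
2. After x ≤ 20: [(7,23/5) (11,3) (19,3) (19,20) (10,20) (7,131/7)]
3. After y ≥ 11: [(7,11) (19,11) (19,20) (10,20) (7,131/7)]
4. After y ≤ 16: [(7,16) (7,11) (19,11) (19,16)]
5. Canonical ring: [(7,11) (19,11) (19,16) (7,16)]

Clipped polygon: [(7,11) (19,11) (19,16) (7,16)]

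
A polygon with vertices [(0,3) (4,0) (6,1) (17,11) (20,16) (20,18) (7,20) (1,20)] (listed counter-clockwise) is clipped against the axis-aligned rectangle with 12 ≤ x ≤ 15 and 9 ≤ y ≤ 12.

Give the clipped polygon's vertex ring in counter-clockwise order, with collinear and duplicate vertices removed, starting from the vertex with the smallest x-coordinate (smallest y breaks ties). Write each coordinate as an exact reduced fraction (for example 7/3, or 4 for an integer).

1. After x ≥ 12: [(12,71/11) (17,11) (20,16) (20,18) (12,250/13)]
2. After x ≤ 15: [(12,71/11) (15,101/11) (15,244/13) (12,250/13)]
3. After y ≥ 9: [(12,9) (74/5,9) (15,101/11) (15,244/13) (12,250/13)]
4. After y ≤ 12: [(12,12) (12,9) (74/5,9) (15,101/11) (15,12)]
5. Canonical ring: [(12,9) (74/5,9) (15,101/11) (15,12) (12,12)]

Clipped polygon: [(12,9) (74/5,9) (15,101/11) (15,12) (12,12)]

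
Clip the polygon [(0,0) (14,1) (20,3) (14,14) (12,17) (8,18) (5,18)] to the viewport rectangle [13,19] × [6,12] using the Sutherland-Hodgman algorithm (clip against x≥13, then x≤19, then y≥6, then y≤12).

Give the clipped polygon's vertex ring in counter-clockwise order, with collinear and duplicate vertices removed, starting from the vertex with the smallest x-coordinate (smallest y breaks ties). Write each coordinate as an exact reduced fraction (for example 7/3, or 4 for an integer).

Clipped polygon: [(13,6) (202/11,6) (166/11,12) (13,12)]

1. After x ≥ 13: [(13,13/14) (14,1) (20,3) (14,14) (13,31/2)]
2. After x ≤ 19: [(13,13/14) (14,1) (19,8/3) (19,29/6) (14,14) (13,31/2)]
3. After y ≥ 6: [(13,6) (202/11,6) (14,14) (13,31/2)]
4. After y ≤ 12: [(13,12) (13,6) (202/11,6) (166/11,12)]
5. Canonical ring: [(13,6) (202/11,6) (166/11,12) (13,12)]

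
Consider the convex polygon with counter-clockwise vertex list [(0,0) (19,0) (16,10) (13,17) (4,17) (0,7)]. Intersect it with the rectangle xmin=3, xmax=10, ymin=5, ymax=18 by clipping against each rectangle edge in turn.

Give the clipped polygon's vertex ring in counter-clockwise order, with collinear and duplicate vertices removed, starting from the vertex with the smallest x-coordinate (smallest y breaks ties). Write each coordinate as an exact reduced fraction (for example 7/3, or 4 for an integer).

1. After x ≥ 3: [(3,0) (19,0) (16,10) (13,17) (4,17) (3,29/2)]
2. After x ≤ 10: [(3,0) (10,0) (10,17) (4,17) (3,29/2)]
3. After y ≥ 5: [(3,5) (10,5) (10,17) (4,17) (3,29/2)]
4. After y ≤ 18: [(3,5) (10,5) (10,17) (4,17) (3,29/2)]
5. Canonical ring: [(3,5) (10,5) (10,17) (4,17) (3,29/2)]

Clipped polygon: [(3,5) (10,5) (10,17) (4,17) (3,29/2)]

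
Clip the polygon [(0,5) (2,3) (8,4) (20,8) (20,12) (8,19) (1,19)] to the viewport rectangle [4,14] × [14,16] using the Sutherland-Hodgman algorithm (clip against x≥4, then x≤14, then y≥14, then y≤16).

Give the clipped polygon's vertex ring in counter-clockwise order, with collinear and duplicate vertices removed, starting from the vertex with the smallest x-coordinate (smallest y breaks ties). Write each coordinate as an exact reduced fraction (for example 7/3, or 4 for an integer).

1. After x ≥ 4: [(4,10/3) (8,4) (20,8) (20,12) (8,19) (4,19)]
2. After x ≤ 14: [(4,10/3) (8,4) (14,6) (14,31/2) (8,19) (4,19)]
3. After y ≥ 14: [(4,14) (14,14) (14,31/2) (8,19) (4,19)]
4. After y ≤ 16: [(4,16) (4,14) (14,14) (14,31/2) (92/7,16)]
5. Canonical ring: [(4,14) (14,14) (14,31/2) (92/7,16) (4,16)]

Clipped polygon: [(4,14) (14,14) (14,31/2) (92/7,16) (4,16)]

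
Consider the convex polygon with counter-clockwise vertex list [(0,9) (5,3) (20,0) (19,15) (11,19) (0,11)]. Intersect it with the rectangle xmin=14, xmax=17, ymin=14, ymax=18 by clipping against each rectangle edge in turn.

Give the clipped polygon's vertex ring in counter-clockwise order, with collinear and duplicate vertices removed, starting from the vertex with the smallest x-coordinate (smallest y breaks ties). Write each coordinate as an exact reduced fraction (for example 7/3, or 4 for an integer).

1. After x ≥ 14: [(14,6/5) (20,0) (19,15) (14,35/2)]
2. After x ≤ 17: [(14,6/5) (17,3/5) (17,16) (14,35/2)]
3. After y ≥ 14: [(14,14) (17,14) (17,16) (14,35/2)]
4. After y ≤ 18: [(14,14) (17,14) (17,16) (14,35/2)]
5. Canonical ring: [(14,14) (17,14) (17,16) (14,35/2)]

Clipped polygon: [(14,14) (17,14) (17,16) (14,35/2)]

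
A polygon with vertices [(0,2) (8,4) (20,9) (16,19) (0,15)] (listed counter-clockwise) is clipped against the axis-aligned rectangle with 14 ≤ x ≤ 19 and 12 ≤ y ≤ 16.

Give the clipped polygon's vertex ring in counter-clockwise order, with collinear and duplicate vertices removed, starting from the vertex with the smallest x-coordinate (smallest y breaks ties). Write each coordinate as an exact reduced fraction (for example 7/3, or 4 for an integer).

Clipped polygon: [(14,12) (94/5,12) (86/5,16) (14,16)]

1. After x ≥ 14: [(14,13/2) (20,9) (16,19) (14,37/2)]
2. After x ≤ 19: [(14,13/2) (19,103/12) (19,23/2) (16,19) (14,37/2)]
3. After y ≥ 12: [(14,12) (94/5,12) (16,19) (14,37/2)]
4. After y ≤ 16: [(14,16) (14,12) (94/5,12) (86/5,16)]
5. Canonical ring: [(14,12) (94/5,12) (86/5,16) (14,16)]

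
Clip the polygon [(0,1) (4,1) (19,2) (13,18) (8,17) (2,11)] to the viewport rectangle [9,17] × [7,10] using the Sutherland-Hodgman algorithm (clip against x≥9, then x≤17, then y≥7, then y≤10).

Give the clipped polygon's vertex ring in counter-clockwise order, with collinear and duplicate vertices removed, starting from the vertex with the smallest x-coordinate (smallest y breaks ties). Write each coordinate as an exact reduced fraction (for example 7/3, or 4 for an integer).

Clipped polygon: [(9,7) (17,7) (17,22/3) (16,10) (9,10)]

1. After x ≥ 9: [(9,4/3) (19,2) (13,18) (9,86/5)]
2. After x ≤ 17: [(9,4/3) (17,28/15) (17,22/3) (13,18) (9,86/5)]
3. After y ≥ 7: [(9,7) (17,7) (17,22/3) (13,18) (9,86/5)]
4. After y ≤ 10: [(9,10) (9,7) (17,7) (17,22/3) (16,10)]
5. Canonical ring: [(9,7) (17,7) (17,22/3) (16,10) (9,10)]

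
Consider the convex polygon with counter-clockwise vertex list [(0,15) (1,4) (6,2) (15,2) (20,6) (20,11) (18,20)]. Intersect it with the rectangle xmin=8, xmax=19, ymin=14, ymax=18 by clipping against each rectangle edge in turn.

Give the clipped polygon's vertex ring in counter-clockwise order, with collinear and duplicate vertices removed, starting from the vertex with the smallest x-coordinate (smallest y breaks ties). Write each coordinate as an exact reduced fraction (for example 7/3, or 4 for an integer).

Clipped polygon: [(8,14) (19,14) (19,31/2) (166/9,18) (54/5,18) (8,155/9)]

1. After x ≥ 8: [(8,155/9) (8,2) (15,2) (20,6) (20,11) (18,20)]
2. After x ≤ 19: [(8,155/9) (8,2) (15,2) (19,26/5) (19,31/2) (18,20)]
3. After y ≥ 14: [(8,155/9) (8,14) (19,14) (19,31/2) (18,20)]
4. After y ≤ 18: [(54/5,18) (8,155/9) (8,14) (19,14) (19,31/2) (166/9,18)]
5. Canonical ring: [(8,14) (19,14) (19,31/2) (166/9,18) (54/5,18) (8,155/9)]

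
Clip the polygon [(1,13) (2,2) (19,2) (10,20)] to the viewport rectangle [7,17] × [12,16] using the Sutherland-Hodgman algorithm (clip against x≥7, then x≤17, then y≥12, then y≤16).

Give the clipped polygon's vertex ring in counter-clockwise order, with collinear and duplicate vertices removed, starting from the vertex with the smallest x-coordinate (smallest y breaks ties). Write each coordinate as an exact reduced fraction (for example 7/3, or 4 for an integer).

1. After x ≥ 7: [(7,53/3) (7,2) (19,2) (10,20)]
2. After x ≤ 17: [(7,53/3) (7,2) (17,2) (17,6) (10,20)]
3. After y ≥ 12: [(7,53/3) (7,12) (14,12) (10,20)]
4. After y ≤ 16: [(7,16) (7,12) (14,12) (12,16)]
5. Canonical ring: [(7,12) (14,12) (12,16) (7,16)]

Clipped polygon: [(7,12) (14,12) (12,16) (7,16)]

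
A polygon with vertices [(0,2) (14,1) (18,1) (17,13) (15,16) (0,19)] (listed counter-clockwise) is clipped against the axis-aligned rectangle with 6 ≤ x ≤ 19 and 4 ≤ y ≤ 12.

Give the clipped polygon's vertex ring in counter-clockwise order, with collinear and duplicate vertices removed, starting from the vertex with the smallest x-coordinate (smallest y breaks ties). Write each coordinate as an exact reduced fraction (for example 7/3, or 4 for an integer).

Clipped polygon: [(6,4) (71/4,4) (205/12,12) (6,12)]

1. After x ≥ 6: [(6,11/7) (14,1) (18,1) (17,13) (15,16) (6,89/5)]
2. After x ≤ 19: [(6,11/7) (14,1) (18,1) (17,13) (15,16) (6,89/5)]
3. After y ≥ 4: [(6,4) (71/4,4) (17,13) (15,16) (6,89/5)]
4. After y ≤ 12: [(6,12) (6,4) (71/4,4) (205/12,12)]
5. Canonical ring: [(6,4) (71/4,4) (205/12,12) (6,12)]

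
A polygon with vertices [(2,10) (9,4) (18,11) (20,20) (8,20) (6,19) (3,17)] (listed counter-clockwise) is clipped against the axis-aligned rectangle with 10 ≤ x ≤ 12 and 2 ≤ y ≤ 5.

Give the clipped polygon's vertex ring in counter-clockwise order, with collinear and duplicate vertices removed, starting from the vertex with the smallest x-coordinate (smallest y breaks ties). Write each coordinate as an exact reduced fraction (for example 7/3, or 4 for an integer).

1. After x ≥ 10: [(10,43/9) (18,11) (20,20) (10,20)]
2. After x ≤ 12: [(10,43/9) (12,19/3) (12,20) (10,20)]
3. After y ≥ 2: [(10,43/9) (12,19/3) (12,20) (10,20)]
4. After y ≤ 5: [(10,5) (10,43/9) (72/7,5)]
5. Canonical ring: [(10,43/9) (72/7,5) (10,5)]

Clipped polygon: [(10,43/9) (72/7,5) (10,5)]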